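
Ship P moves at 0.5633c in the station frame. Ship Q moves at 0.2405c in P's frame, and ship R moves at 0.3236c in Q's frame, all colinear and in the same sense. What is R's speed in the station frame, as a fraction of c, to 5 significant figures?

u ≈ 0.83925c

Compose boost 2: (0.2405 + 0.5633)/(1 + 0.2405×0.5633) = 0.80380/1.135474 = 0.7078984
Compose boost 3: (0.3236 + 0.7078984)/(1 + 0.3236×0.7078984) = 1.031498/1.229076 = 0.83925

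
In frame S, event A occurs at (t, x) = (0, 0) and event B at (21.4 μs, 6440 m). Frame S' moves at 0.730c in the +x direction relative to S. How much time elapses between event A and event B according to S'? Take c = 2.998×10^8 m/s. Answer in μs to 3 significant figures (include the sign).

Δt' ≈ 8.37 μs

γ = 1/√(1 − 0.730²) = 1.4632
Δt' = γ(Δt − vΔx/c²) = 1.4632 × (21.4 μs − 0.730×6440 m / (2.998×10^8 m/s))
= 1.4632 × (5.7189 μs) = 8.37 μs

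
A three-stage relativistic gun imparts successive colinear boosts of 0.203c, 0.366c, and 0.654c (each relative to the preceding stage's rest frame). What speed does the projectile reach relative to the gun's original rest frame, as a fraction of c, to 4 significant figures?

u ≈ 0.8791c

Compose boost 2: (0.366 + 0.203)/(1 + 0.366×0.203) = 0.5690/1.07430 = 0.529648
Compose boost 3: (0.654 + 0.529648)/(1 + 0.654×0.529648) = 1.18365/1.34639 = 0.8791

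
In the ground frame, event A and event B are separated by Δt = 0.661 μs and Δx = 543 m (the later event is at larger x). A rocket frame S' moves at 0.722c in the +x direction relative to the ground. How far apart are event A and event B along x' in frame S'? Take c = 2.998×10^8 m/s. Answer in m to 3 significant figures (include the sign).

Δx' ≈ 578 m

γ = 1/√(1 − 0.722²) = 1.4453
Δx' = γ(Δx − vΔt) = 1.4453 × (543 m − 0.722×(2.998×10^8 m/s)×0.661×10^-6 s)
= 1.4453 × (399.92 m) = 578 m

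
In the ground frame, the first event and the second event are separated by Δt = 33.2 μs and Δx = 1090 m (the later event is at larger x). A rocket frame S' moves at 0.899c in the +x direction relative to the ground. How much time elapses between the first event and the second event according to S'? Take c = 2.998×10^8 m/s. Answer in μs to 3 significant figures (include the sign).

Δt' ≈ 68.3 μs

γ = 1/√(1 − 0.899²) = 2.2834
Δt' = γ(Δt − vΔx/c²) = 2.2834 × (33.2 μs − 0.899×1090 m / (2.998×10^8 m/s))
= 2.2834 × (29.931 μs) = 68.3 μs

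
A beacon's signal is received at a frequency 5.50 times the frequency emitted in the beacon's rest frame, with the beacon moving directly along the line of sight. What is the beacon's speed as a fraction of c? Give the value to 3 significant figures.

β ≈ 0.936

f_obs/f_src = √((1+β)/(1−β)) = 5.50  ⇒  (1+β)/(1−β) = 30.250
β = |1 − D²|/(1 + D²) = |1 − 30.250|/(1 + 30.250) = 0.936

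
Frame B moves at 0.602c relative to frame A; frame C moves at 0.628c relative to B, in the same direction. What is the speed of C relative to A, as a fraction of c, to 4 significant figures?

u ≈ 0.8926c

Compose boost 2: (0.628 + 0.602)/(1 + 0.628×0.602) = 1.230/1.37806 = 0.8926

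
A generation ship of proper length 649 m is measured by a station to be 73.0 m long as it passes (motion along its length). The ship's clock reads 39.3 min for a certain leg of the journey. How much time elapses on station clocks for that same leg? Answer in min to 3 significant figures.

Δt ≈ 349 min

Length contraction ⇒ γ = L₀/L = 649/73.0 = 8.8904
Time dilation: Δt = γτ₀ = 8.8904 × 39.3 min = 349 min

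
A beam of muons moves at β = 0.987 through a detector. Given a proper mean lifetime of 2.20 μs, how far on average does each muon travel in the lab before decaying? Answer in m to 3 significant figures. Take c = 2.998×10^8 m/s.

d ≈ 4050 m

γ = 1/√(1 − 0.987²) = 6.2220
Dilated lifetime: Δt = γτ₀ = 6.2220 × 2.20 μs = 13.688 μs
d = vΔt = 0.987c × 13.688 μs = 2.9590×10^8 m/s × 1.3688×10^-5 s = 4050 m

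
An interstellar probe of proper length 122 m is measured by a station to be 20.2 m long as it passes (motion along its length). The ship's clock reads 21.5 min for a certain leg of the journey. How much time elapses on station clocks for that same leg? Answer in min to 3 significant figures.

Δt ≈ 130 min

Length contraction ⇒ γ = L₀/L = 122/20.2 = 6.0396
Time dilation: Δt = γτ₀ = 6.0396 × 21.5 min = 130 min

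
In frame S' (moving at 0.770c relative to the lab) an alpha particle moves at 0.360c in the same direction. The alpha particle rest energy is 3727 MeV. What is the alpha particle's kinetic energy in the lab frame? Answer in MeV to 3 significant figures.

u_lab = (0.360 + 0.770)/(1 + 0.360×0.770) = 0.884748
γ = 1/√(1 − 0.884748²) = 2.1456
K = (γ − 1)m₀c² = (2.1456 − 1) × 3727 = 1.1456 × 3727 = 4270 MeV

K ≈ 4270 MeV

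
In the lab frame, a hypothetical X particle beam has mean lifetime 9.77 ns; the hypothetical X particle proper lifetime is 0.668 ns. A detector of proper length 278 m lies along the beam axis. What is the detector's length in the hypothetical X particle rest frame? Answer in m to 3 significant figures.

L ≈ 19.0 m

Time dilation ⇒ γ = Δt/τ₀ = 9.77/0.668 = 14.626
Length contraction: L = L₀/γ = 278/14.626 = 19.0 m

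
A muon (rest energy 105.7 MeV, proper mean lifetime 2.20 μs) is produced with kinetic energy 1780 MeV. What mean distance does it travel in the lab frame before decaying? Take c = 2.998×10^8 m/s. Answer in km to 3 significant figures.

d ≈ 11.7 km

γ = 1 + K/(m₀c²) = 1 + 1780/105.7 = 17.840
β = √(1 − 1/γ²) = 0.99843
Dilated lifetime: γτ₀ = 17.840 × 2.20 μs = 39.248 μs
d = βc·γτ₀ = 0.99843 × (2.998×10^8 m/s) × 3.9248×10^-5 s = 11.7 km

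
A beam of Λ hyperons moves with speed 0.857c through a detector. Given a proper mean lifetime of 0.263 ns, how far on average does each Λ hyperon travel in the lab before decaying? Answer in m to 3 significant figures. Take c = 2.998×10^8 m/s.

d ≈ 0.131 m

γ = 1/√(1 − 0.857²) = 1.9406
Dilated lifetime: Δt = γτ₀ = 1.9406 × 0.263 ns = 0.51037 ns
d = vΔt = 0.857c × 0.51037 ns = 2.5693×10^8 m/s × 5.1037×10^-10 s = 0.131 m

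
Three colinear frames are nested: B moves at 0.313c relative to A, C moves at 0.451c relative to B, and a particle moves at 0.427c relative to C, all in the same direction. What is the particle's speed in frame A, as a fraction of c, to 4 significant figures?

Compose boost 2: (0.451 + 0.313)/(1 + 0.451×0.313) = 0.7640/1.14116 = 0.669492
Compose boost 3: (0.427 + 0.669492)/(1 + 0.427×0.669492) = 1.09649/1.28587 = 0.8527

u ≈ 0.8527c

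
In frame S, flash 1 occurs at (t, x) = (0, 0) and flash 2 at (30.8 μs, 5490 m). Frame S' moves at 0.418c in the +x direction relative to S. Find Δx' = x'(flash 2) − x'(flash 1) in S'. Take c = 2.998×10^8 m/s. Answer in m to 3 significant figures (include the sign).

Δx' ≈ 1790 m

γ = 1/√(1 − 0.418²) = 1.1008
Δx' = γ(Δx − vΔt) = 1.1008 × (5490 m − 0.418×(2.998×10^8 m/s)×30.8×10^-6 s)
= 1.1008 × (1630.3 m) = 1790 m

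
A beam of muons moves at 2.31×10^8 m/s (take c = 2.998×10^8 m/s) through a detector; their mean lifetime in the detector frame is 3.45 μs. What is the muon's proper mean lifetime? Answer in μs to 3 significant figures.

τ₀ ≈ 2.20 μs

β = v/c = 2.31×10^8 / 2.998×10^8 = 0.77051
γ = 1/√(1 − 0.77051²) = 1.5688
Proper time: τ₀ = Δt/γ = 3.45/1.5688 = 2.20 μs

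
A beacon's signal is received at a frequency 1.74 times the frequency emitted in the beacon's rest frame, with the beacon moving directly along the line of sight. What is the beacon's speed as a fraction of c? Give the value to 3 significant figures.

f_obs/f_src = √((1+β)/(1−β)) = 1.74  ⇒  (1+β)/(1−β) = 3.0276
β = |1 − D²|/(1 + D²) = |1 − 3.0276|/(1 + 3.0276) = 0.503

β ≈ 0.503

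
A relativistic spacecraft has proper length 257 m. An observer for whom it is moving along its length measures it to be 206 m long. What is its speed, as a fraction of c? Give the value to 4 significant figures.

γ = L₀/L = 257/206 = 1.24757
β = √(1 − 1/γ²) = 0.5979

β ≈ 0.5979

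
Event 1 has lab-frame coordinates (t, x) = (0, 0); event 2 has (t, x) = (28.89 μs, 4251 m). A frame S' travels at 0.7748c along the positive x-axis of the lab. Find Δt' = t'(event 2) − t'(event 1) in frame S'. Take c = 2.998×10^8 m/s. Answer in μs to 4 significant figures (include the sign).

Δt' ≈ 28.32 μs

γ = 1/√(1 − 0.7748²) = 1.58176
Δt' = γ(Δt − vΔx/c²) = 1.58176 × (28.89 μs − 0.7748×4251 m / (2.998×10^8 m/s))
= 1.58176 × (17.9038 μs) = 28.32 μs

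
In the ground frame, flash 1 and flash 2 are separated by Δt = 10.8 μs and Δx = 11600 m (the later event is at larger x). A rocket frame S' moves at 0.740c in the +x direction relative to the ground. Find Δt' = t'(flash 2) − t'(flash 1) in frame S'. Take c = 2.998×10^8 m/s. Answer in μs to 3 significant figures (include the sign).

Δt' ≈ -26.5 μs

γ = 1/√(1 − 0.740²) = 1.4868
Δt' = γ(Δt − vΔx/c²) = 1.4868 × (10.8 μs − 0.740×11600 m / (2.998×10^8 m/s))
= 1.4868 × (-17.832 μs) = -26.5 μs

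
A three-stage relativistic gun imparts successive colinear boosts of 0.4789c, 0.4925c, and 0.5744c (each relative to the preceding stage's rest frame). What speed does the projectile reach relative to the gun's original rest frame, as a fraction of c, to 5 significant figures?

Compose boost 2: (0.4925 + 0.4789)/(1 + 0.4925×0.4789) = 0.97140/1.235858 = 0.7860125
Compose boost 3: (0.5744 + 0.7860125)/(1 + 0.5744×0.7860125) = 1.360412/1.451486 = 0.93726

u ≈ 0.93726c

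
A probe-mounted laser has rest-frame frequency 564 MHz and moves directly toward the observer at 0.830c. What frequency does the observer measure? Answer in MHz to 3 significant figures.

f_obs ≈ 1850 MHz

Relativistic Doppler: f_obs = f_src √((1+β)/(1−β))
= 564 × √(1.8300/0.17000) = 564 × 3.2810 = 1850 MHz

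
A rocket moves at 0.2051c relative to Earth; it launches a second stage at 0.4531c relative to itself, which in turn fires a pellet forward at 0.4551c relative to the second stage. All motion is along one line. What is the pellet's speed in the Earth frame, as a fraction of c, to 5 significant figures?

u ≈ 0.82988c

Compose boost 2: (0.4531 + 0.2051)/(1 + 0.4531×0.2051) = 0.65820/1.092931 = 0.6022339
Compose boost 3: (0.4551 + 0.6022339)/(1 + 0.4551×0.6022339) = 1.057334/1.274077 = 0.82988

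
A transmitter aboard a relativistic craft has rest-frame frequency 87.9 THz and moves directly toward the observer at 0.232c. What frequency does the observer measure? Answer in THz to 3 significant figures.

f_obs ≈ 111 THz

Relativistic Doppler: f_obs = f_src √((1+β)/(1−β))
= 87.9 × √(1.2320/0.76800) = 87.9 × 1.2666 = 111 THz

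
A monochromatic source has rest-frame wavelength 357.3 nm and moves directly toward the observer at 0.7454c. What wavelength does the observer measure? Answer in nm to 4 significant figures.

λ_obs ≈ 136.5 nm

Relativistic Doppler: λ_obs = λ_src √((1−β)/(1+β))
= 357.3 × √(0.254600/1.74540) = 357.3 × 0.381928 = 136.5 nm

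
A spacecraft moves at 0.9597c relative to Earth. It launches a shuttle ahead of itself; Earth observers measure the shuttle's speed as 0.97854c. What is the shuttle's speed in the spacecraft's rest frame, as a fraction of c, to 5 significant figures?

u' ≈ 0.30938c

Inverse velocity addition: u' = (u − v)/(1 − uv/c²)
= (0.97854 − 0.9597)/(1 − 0.97854×0.9597) = 0.018840/0.06089516 = 0.30938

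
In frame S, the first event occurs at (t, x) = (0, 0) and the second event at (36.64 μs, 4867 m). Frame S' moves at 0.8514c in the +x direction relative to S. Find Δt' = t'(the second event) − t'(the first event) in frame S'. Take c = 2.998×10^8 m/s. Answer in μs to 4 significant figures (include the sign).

Δt' ≈ 43.50 μs

γ = 1/√(1 − 0.8514²) = 1.90652
Δt' = γ(Δt − vΔx/c²) = 1.90652 × (36.64 μs − 0.8514×4867 m / (2.998×10^8 m/s))
= 1.90652 × (22.8182 μs) = 43.50 μs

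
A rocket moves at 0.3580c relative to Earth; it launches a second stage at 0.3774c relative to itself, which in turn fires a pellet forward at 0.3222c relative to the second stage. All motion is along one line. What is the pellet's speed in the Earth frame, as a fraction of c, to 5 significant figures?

u ≈ 0.80254c

Compose boost 2: (0.3774 + 0.3580)/(1 + 0.3774×0.3580) = 0.73540/1.135109 = 0.6478672
Compose boost 3: (0.3222 + 0.6478672)/(1 + 0.3222×0.6478672) = 0.9700672/1.208743 = 0.80254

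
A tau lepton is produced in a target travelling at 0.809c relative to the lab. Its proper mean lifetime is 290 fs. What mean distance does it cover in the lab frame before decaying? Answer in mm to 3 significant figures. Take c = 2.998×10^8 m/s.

γ = 1/√(1 − 0.809²) = 1.7012
Dilated lifetime: Δt = γτ₀ = 1.7012 × 290 fs = 493.36 fs
d = vΔt = 0.809c × 493.36 fs = 2.4254×10^8 m/s × 4.9336×10^-13 s = 0.120 mm

d ≈ 0.120 mm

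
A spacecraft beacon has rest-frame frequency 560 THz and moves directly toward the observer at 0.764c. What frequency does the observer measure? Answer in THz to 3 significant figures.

Relativistic Doppler: f_obs = f_src √((1+β)/(1−β))
= 560 × √(1.7640/0.23600) = 560 × 2.7340 = 1530 THz

f_obs ≈ 1530 THz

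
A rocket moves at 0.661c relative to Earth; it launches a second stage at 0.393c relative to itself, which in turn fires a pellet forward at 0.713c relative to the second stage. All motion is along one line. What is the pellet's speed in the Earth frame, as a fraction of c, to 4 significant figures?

Compose boost 2: (0.393 + 0.661)/(1 + 0.393×0.661) = 1.054/1.25977 = 0.836659
Compose boost 3: (0.713 + 0.836659)/(1 + 0.713×0.836659) = 1.54966/1.59654 = 0.9706

u ≈ 0.9706c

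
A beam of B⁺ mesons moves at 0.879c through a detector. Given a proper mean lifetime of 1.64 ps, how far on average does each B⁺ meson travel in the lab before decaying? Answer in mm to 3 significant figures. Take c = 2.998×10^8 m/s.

d ≈ 0.906 mm

γ = 1/√(1 − 0.879²) = 2.0972
Dilated lifetime: Δt = γτ₀ = 2.0972 × 1.64 ps = 3.4394 ps
d = vΔt = 0.879c × 3.4394 ps = 2.6352×10^8 m/s × 3.4394×10^-12 s = 0.906 mm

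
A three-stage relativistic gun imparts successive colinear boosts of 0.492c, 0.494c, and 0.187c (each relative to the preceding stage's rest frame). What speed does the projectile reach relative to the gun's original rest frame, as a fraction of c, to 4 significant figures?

u ≈ 0.8536c

Compose boost 2: (0.494 + 0.492)/(1 + 0.494×0.492) = 0.9860/1.24305 = 0.793212
Compose boost 3: (0.187 + 0.793212)/(1 + 0.187×0.793212) = 0.980212/1.14833 = 0.8536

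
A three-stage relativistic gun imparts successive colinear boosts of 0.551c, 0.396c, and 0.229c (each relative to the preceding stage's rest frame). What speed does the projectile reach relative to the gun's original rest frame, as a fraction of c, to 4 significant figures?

Compose boost 2: (0.396 + 0.551)/(1 + 0.396×0.551) = 0.9470/1.21820 = 0.777379
Compose boost 3: (0.229 + 0.777379)/(1 + 0.229×0.777379) = 1.00638/1.17802 = 0.8543

u ≈ 0.8543c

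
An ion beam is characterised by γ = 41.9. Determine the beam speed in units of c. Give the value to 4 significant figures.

β = √(1 − 1/γ²) = √(1 − 1/41.9²) = √(0.999430) = 0.9997

β ≈ 0.9997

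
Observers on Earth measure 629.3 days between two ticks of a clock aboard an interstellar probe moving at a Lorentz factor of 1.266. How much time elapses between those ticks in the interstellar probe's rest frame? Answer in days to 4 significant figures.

τ₀ ≈ 497.1 days

γ = 1.266 (given)
Proper time: τ₀ = Δt/γ = 629.3/1.266 = 497.1 days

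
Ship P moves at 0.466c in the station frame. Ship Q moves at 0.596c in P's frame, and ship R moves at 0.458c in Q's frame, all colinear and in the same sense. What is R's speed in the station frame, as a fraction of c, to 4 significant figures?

Compose boost 2: (0.596 + 0.466)/(1 + 0.596×0.466) = 1.062/1.27774 = 0.831158
Compose boost 3: (0.458 + 0.831158)/(1 + 0.458×0.831158) = 1.28916/1.38067 = 0.9337

u ≈ 0.9337c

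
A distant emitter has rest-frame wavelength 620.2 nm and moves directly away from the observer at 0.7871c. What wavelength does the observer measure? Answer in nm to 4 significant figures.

Relativistic Doppler: λ_obs = λ_src √((1+β)/(1−β))
= 620.2 × √(1.78710/0.212900) = 620.2 × 2.89725 = 1797 nm

λ_obs ≈ 1797 nm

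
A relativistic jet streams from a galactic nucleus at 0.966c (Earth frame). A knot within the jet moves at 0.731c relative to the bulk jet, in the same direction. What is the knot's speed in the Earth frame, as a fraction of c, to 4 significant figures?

u ≈ 0.9946c

Relativistic velocity addition: u = (u' + v)/(1 + u'v/c²)
= (0.731 + 0.966)/(1 + 0.731×0.966) = 1.697/1.70615 = 0.9946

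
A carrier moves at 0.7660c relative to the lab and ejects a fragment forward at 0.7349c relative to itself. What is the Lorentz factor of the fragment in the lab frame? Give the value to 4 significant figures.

u_lab = (0.7349 + 0.7660)/(1 + 0.7349×0.7660) = 1.5009/1.562933 = 0.9603096
γ = 1/√(1 − 0.9603096²) = 3.585

γ ≈ 3.585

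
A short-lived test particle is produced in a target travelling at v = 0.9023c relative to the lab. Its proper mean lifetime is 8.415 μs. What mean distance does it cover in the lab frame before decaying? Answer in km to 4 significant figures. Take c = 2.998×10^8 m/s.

γ = 1/√(1 − 0.9023²) = 2.31960
Dilated lifetime: Δt = γτ₀ = 2.31960 × 8.415 μs = 19.5194 μs
d = vΔt = 0.9023c × 19.5194 μs = 2.70510×10^8 m/s × 1.95194×10^-5 s = 5.280 km

d ≈ 5.280 km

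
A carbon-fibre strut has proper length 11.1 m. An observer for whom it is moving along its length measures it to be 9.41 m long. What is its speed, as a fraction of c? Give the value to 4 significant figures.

β ≈ 0.5304

γ = L₀/L = 11.1/9.41 = 1.17960
β = √(1 − 1/γ²) = 0.5304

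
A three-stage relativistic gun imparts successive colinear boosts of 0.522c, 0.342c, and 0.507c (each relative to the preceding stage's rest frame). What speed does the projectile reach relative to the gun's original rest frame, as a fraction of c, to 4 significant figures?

u ≈ 0.9041c

Compose boost 2: (0.342 + 0.522)/(1 + 0.342×0.522) = 0.8640/1.17852 = 0.733120
Compose boost 3: (0.507 + 0.733120)/(1 + 0.507×0.733120) = 1.24012/1.37169 = 0.9041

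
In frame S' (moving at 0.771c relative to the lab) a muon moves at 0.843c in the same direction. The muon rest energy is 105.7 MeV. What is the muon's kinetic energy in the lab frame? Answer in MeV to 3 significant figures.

u_lab = (0.843 + 0.771)/(1 + 0.843×0.771) = 0.978210
γ = 1/√(1 − 0.978210²) = 4.8165
K = (γ − 1)m₀c² = (4.8165 − 1) × 105.7 = 3.8165 × 105.7 = 403 MeV

K ≈ 403 MeV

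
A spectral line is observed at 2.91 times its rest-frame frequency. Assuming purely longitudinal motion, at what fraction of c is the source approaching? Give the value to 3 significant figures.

f_obs/f_src = √((1+β)/(1−β)) = 2.91  ⇒  (1+β)/(1−β) = 8.4681
β = |1 − D²|/(1 + D²) = |1 − 8.4681|/(1 + 8.4681) = 0.789

β ≈ 0.789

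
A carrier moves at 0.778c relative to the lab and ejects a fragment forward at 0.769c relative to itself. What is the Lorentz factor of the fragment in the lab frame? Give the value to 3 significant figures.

γ ≈ 3.98

u_lab = (0.769 + 0.778)/(1 + 0.769×0.778) = 1.547/1.59828 = 0.967914
γ = 1/√(1 − 0.967914²) = 3.98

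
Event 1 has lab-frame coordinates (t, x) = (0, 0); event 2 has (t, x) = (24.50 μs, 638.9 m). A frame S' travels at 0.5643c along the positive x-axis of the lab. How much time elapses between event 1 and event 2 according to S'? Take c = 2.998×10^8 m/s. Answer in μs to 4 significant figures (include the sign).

Δt' ≈ 28.22 μs

γ = 1/√(1 − 0.5643²) = 1.21128
Δt' = γ(Δt − vΔx/c²) = 1.21128 × (24.50 μs − 0.5643×638.9 m / (2.998×10^8 m/s))
= 1.21128 × (23.2974 μs) = 28.22 μs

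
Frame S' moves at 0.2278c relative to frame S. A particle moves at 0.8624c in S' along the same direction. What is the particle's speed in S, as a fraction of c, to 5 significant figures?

Relativistic velocity addition: u = (u' + v)/(1 + u'v/c²)
= (0.8624 + 0.2278)/(1 + 0.8624×0.2278) = 1.0902/1.196455 = 0.91119

u ≈ 0.91119c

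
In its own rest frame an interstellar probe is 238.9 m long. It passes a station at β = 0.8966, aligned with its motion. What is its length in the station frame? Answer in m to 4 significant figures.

γ = 1/√(1 − 0.8966²) = 2.25815
Length contraction: L = L₀/γ = 238.9/2.25815 = 105.8 m

L ≈ 105.8 m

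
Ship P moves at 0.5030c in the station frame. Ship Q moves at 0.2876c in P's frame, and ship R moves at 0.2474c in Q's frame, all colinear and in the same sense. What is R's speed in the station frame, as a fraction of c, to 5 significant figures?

u ≈ 0.80118c

Compose boost 2: (0.2876 + 0.5030)/(1 + 0.2876×0.5030) = 0.79060/1.144663 = 0.6906838
Compose boost 3: (0.2474 + 0.6906838)/(1 + 0.2474×0.6906838) = 0.9380838/1.170875 = 0.80118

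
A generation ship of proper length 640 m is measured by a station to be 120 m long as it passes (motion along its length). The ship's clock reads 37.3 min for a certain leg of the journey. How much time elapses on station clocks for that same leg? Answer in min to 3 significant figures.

Length contraction ⇒ γ = L₀/L = 640/120 = 5.3333
Time dilation: Δt = γτ₀ = 5.3333 × 37.3 min = 199 min

Δt ≈ 199 min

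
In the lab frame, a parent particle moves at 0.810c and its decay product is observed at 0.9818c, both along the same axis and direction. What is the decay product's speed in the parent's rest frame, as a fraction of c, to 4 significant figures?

Inverse velocity addition: u' = (u − v)/(1 − uv/c²)
= (0.9818 − 0.810)/(1 − 0.9818×0.810) = 0.1718/0.204742 = 0.8391

u' ≈ 0.8391c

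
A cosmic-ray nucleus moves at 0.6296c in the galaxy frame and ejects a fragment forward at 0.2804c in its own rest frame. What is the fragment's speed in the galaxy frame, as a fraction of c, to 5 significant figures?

u ≈ 0.77345c

Compose boost 2: (0.2804 + 0.6296)/(1 + 0.2804×0.6296) = 0.91000/1.176540 = 0.77345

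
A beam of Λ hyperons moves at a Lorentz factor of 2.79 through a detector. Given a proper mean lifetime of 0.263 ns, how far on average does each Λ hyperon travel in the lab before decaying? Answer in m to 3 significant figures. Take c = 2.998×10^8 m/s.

d ≈ 0.205 m

β = √(1 − 1/γ²) = √(1 − 1/2.79²) = 0.93356
Dilated lifetime: Δt = γτ₀ = 2.79 × 0.263 ns = 0.73377 ns
d = vΔt = 0.93356c × 0.73377 ns = 2.7988×10^8 m/s × 7.3377×10^-10 s = 0.205 m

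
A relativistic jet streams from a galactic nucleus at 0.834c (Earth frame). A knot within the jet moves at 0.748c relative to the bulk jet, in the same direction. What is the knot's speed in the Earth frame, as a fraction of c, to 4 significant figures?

u ≈ 0.9742c

Relativistic velocity addition: u = (u' + v)/(1 + u'v/c²)
= (0.748 + 0.834)/(1 + 0.748×0.834) = 1.582/1.62383 = 0.9742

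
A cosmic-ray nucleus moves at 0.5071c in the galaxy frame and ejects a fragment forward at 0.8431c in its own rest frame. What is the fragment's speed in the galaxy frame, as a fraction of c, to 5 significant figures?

u ≈ 0.94583c

Compose boost 2: (0.8431 + 0.5071)/(1 + 0.8431×0.5071) = 1.3502/1.427536 = 0.94583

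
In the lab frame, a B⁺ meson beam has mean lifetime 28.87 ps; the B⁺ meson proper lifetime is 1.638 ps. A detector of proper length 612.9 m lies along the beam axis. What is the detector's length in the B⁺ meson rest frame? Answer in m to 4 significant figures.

Time dilation ⇒ γ = Δt/τ₀ = 28.87/1.638 = 17.6252
Length contraction: L = L₀/γ = 612.9/17.6252 = 34.77 m

L ≈ 34.77 m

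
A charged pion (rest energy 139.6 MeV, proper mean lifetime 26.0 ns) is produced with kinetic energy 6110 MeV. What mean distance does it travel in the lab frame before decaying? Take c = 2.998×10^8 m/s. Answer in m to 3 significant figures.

d ≈ 349 m

γ = 1 + K/(m₀c²) = 1 + 6110/139.6 = 44.768
β = √(1 − 1/γ²) = 0.99975
Dilated lifetime: γτ₀ = 44.768 × 26.0 ns = 1164.0 ns
d = βc·γτ₀ = 0.99975 × (2.998×10^8 m/s) × 1.1640×10^-6 s = 349 m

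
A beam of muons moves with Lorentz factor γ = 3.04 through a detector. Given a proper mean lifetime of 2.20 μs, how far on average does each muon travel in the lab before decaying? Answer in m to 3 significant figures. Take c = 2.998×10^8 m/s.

d ≈ 1890 m

β = √(1 − 1/γ²) = √(1 − 1/3.04²) = 0.94435
Dilated lifetime: Δt = γτ₀ = 3.04 × 2.20 μs = 6.6880 μs
d = vΔt = 0.94435c × 6.6880 μs = 2.8312×10^8 m/s × 6.6880×10^-6 s = 1890 m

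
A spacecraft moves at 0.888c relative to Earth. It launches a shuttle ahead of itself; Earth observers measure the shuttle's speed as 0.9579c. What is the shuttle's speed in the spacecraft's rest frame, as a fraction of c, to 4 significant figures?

Inverse velocity addition: u' = (u − v)/(1 − uv/c²)
= (0.9579 − 0.888)/(1 − 0.9579×0.888) = 0.06990/0.149385 = 0.4679

u' ≈ 0.4679c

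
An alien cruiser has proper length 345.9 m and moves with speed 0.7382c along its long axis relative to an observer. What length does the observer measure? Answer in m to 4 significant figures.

L ≈ 233.3 m

γ = 1/√(1 − 0.7382²) = 1.48240
Length contraction: L = L₀/γ = 345.9/1.48240 = 233.3 m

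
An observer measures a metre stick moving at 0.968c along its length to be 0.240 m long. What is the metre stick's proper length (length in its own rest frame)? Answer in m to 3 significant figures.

L₀ ≈ 0.956 m

γ = 1/√(1 − 0.968²) = 3.9849
L₀ = γL = 3.9849 × 0.240 = 0.956 m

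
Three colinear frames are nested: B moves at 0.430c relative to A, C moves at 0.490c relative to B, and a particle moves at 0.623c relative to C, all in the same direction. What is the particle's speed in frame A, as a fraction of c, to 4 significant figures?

Compose boost 2: (0.490 + 0.430)/(1 + 0.490×0.430) = 0.9200/1.21070 = 0.759891
Compose boost 3: (0.623 + 0.759891)/(1 + 0.623×0.759891) = 1.38289/1.47341 = 0.9386

u ≈ 0.9386c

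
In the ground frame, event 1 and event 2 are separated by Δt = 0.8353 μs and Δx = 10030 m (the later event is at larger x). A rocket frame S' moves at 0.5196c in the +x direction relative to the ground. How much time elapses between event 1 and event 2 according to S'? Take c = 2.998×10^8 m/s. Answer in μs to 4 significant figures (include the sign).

Δt' ≈ -19.37 μs

γ = 1/√(1 − 0.5196²) = 1.17040
Δt' = γ(Δt − vΔx/c²) = 1.17040 × (0.8353 μs − 0.5196×10030 m / (2.998×10^8 m/s))
= 1.17040 × (-16.5482 μs) = -19.37 μs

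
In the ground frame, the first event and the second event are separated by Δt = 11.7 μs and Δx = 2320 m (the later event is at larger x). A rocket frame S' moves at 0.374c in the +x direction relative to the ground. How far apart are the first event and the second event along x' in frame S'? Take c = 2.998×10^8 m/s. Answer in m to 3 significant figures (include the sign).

Δx' ≈ 1090 m

γ = 1/√(1 − 0.374²) = 1.0783
Δx' = γ(Δx − vΔt) = 1.0783 × (2320 m − 0.374×(2.998×10^8 m/s)×11.7×10^-6 s)
= 1.0783 × (1008.1 m) = 1090 m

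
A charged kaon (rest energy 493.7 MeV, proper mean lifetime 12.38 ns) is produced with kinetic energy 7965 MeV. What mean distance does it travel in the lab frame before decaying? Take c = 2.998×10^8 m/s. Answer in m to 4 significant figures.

γ = 1 + K/(m₀c²) = 1 + 7965/493.7 = 17.1333
β = √(1 − 1/γ²) = 0.998295
Dilated lifetime: γτ₀ = 17.1333 × 12.38 ns = 212.110 ns
d = βc·γτ₀ = 0.998295 × (2.998×10^8 m/s) × 2.12110×10^-7 s = 63.48 m

d ≈ 63.48 m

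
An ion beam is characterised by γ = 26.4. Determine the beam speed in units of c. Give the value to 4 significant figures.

β ≈ 0.9993

β = √(1 − 1/γ²) = √(1 − 1/26.4²) = √(0.998565) = 0.9993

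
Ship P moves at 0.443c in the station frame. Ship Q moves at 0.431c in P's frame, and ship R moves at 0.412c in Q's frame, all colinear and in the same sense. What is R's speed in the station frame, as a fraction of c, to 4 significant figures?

Compose boost 2: (0.431 + 0.443)/(1 + 0.431×0.443) = 0.8740/1.19093 = 0.733878
Compose boost 3: (0.412 + 0.733878)/(1 + 0.412×0.733878) = 1.14588/1.30236 = 0.8798

u ≈ 0.8798c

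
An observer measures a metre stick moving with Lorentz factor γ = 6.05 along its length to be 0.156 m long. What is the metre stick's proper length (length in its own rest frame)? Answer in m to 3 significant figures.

γ = 6.05 (given)
L₀ = γL = 6.05 × 0.156 = 0.944 m

L₀ ≈ 0.944 m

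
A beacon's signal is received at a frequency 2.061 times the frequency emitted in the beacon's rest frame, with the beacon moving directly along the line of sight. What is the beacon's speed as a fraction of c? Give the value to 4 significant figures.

β ≈ 0.6189

f_obs/f_src = √((1+β)/(1−β)) = 2.061  ⇒  (1+β)/(1−β) = 4.24772
β = |1 − D²|/(1 + D²) = |1 − 4.24772|/(1 + 4.24772) = 0.6189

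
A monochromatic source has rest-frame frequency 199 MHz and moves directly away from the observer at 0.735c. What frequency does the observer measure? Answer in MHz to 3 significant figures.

f_obs ≈ 77.8 MHz

Relativistic Doppler: f_obs = f_src √((1−β)/(1+β))
= 199 × √(0.26500/1.7350) = 199 × 0.39082 = 77.8 MHz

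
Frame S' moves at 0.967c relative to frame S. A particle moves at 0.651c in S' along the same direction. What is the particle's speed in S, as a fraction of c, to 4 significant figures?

Relativistic velocity addition: u = (u' + v)/(1 + u'v/c²)
= (0.651 + 0.967)/(1 + 0.651×0.967) = 1.618/1.62952 = 0.9929

u ≈ 0.9929c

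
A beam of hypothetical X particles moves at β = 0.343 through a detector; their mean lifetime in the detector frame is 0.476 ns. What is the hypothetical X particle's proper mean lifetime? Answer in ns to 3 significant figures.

τ₀ ≈ 0.447 ns

γ = 1/√(1 − 0.343²) = 1.0646
Proper time: τ₀ = Δt/γ = 0.476/1.0646 = 0.447 ns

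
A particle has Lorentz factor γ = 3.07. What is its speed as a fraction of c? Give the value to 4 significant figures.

β ≈ 0.9455

β = √(1 − 1/γ²) = √(1 − 1/3.07²) = √(0.893898) = 0.9455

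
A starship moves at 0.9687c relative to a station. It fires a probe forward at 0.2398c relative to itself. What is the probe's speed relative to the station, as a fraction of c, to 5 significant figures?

Relativistic velocity addition: u = (u' + v)/(1 + u'v/c²)
= (0.2398 + 0.9687)/(1 + 0.2398×0.9687) = 1.2085/1.232294 = 0.98069

u ≈ 0.98069c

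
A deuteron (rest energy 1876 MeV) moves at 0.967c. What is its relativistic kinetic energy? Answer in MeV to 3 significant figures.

K ≈ 5490 MeV

γ = 1/√(1 − 0.967²) = 3.9250
K = (γ − 1)m₀c² = (3.9250 − 1) × 1876 MeV = 2.9250 × 1876 MeV = 5490 MeV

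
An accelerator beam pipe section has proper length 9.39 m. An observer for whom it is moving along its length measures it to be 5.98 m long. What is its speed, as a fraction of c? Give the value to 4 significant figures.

γ = L₀/L = 9.39/5.98 = 1.57023
β = √(1 − 1/γ²) = 0.7710

β ≈ 0.7710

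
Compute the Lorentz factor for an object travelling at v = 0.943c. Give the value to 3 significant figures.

γ = 1/√(1 − β²) = 1/√(1 − 0.943²) = 1/√(0.11075) = 3.00

γ ≈ 3.00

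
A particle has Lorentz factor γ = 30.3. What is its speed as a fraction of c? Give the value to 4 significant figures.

β = √(1 − 1/γ²) = √(1 − 1/30.3²) = √(0.998911) = 0.9995

β ≈ 0.9995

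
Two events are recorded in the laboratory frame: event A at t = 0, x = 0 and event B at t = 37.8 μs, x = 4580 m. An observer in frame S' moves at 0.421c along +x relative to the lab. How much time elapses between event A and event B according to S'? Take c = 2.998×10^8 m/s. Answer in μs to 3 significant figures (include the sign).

Δt' ≈ 34.6 μs

γ = 1/√(1 − 0.421²) = 1.1025
Δt' = γ(Δt − vΔx/c²) = 1.1025 × (37.8 μs − 0.421×4580 m / (2.998×10^8 m/s))
= 1.1025 × (31.368 μs) = 34.6 μs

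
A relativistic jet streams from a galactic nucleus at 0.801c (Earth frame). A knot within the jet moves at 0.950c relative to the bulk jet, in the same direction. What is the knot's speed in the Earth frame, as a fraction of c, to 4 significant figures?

Relativistic velocity addition: u = (u' + v)/(1 + u'v/c²)
= (0.950 + 0.801)/(1 + 0.950×0.801) = 1.751/1.76095 = 0.9943

u ≈ 0.9943c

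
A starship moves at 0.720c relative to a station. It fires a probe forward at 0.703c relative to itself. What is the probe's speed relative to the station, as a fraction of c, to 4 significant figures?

u ≈ 0.9448c

Relativistic velocity addition: u = (u' + v)/(1 + u'v/c²)
= (0.703 + 0.720)/(1 + 0.703×0.720) = 1.423/1.50616 = 0.9448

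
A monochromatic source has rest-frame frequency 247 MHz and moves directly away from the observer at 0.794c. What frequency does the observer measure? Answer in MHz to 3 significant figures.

f_obs ≈ 83.7 MHz

Relativistic Doppler: f_obs = f_src √((1−β)/(1+β))
= 247 × √(0.20600/1.7940) = 247 × 0.33886 = 83.7 MHz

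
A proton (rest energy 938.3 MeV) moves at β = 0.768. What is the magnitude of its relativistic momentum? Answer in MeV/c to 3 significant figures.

γ = 1/√(1 − 0.768²) = 1.5614
p = γβm₀c = 1.5614 × 0.768 × 938.3 MeV/c = 1130 MeV/c

p ≈ 1130 MeV/c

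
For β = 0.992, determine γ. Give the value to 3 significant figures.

γ = 1/√(1 − β²) = 1/√(1 − 0.992²) = 1/√(0.015936) = 7.92

γ ≈ 7.92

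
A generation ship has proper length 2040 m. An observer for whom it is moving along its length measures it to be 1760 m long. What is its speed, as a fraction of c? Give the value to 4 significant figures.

β ≈ 0.5056

γ = L₀/L = 2040/1760 = 1.15909
β = √(1 − 1/γ²) = 0.5056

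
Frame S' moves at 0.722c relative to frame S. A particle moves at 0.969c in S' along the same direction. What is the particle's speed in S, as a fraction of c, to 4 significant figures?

u ≈ 0.9949c

Relativistic velocity addition: u = (u' + v)/(1 + u'v/c²)
= (0.969 + 0.722)/(1 + 0.969×0.722) = 1.691/1.69962 = 0.9949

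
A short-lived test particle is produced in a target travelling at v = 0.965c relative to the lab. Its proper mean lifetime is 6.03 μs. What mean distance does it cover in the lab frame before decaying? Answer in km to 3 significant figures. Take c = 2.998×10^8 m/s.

d ≈ 6.65 km

γ = 1/√(1 − 0.965²) = 3.8132
Dilated lifetime: Δt = γτ₀ = 3.8132 × 6.03 μs = 22.993 μs
d = vΔt = 0.965c × 22.993 μs = 2.8931×10^8 m/s × 2.2993×10^-5 s = 6.65 km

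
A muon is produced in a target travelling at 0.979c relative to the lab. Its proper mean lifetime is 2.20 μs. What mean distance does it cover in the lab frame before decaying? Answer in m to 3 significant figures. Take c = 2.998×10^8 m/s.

d ≈ 3170 m

γ = 1/√(1 − 0.979²) = 4.9053
Dilated lifetime: Δt = γτ₀ = 4.9053 × 2.20 μs = 10.792 μs
d = vΔt = 0.979c × 10.792 μs = 2.9350×10^8 m/s × 1.0792×10^-5 s = 3170 m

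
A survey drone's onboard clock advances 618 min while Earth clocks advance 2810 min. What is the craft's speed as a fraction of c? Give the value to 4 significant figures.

γ = Δt/τ₀ = 2810/618 = 4.54693
β = √(1 − 1/γ²) = √(1 − 1/4.54693²) = 0.9755

β ≈ 0.9755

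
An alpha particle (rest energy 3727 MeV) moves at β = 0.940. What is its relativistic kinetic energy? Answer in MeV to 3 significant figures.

K ≈ 7200 MeV

γ = 1/√(1 − 0.940²) = 2.9311
K = (γ − 1)m₀c² = (2.9311 − 1) × 3727 MeV = 1.9311 × 3727 MeV = 7200 MeV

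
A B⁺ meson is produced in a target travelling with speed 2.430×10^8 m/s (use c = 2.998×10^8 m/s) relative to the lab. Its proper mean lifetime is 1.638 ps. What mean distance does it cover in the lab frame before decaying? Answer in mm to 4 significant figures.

d ≈ 0.6796 mm

β = v/c = 2.430×10^8 / 2.998×10^8 = 0.810540
γ = 1/√(1 − 0.810540²) = 1.70741
Dilated lifetime: Δt = γτ₀ = 1.70741 × 1.638 ps = 2.79674 ps
d = vΔt = 0.810540c × 2.79674 ps = 2.43000×10^8 m/s × 2.79674×10^-12 s = 0.6796 mm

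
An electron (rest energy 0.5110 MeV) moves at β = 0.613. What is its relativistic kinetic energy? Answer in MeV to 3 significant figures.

K ≈ 0.136 MeV

γ = 1/√(1 − 0.613²) = 1.2657
K = (γ − 1)m₀c² = (1.2657 − 1) × 0.5110 MeV = 0.26569 × 0.5110 MeV = 0.136 MeV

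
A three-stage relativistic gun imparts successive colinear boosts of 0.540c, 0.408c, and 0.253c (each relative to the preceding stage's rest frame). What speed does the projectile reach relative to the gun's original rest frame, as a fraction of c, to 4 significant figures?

u ≈ 0.8607c

Compose boost 2: (0.408 + 0.540)/(1 + 0.408×0.540) = 0.9480/1.22032 = 0.776845
Compose boost 3: (0.253 + 0.776845)/(1 + 0.253×0.776845) = 1.02985/1.19654 = 0.8607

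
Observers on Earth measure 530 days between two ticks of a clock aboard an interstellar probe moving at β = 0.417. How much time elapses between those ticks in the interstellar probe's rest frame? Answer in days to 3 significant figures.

γ = 1/√(1 − 0.417²) = 1.1002
Proper time: τ₀ = Δt/γ = 530/1.1002 = 482 days

τ₀ ≈ 482 days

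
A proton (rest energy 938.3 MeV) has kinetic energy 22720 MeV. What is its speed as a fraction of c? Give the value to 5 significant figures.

β ≈ 0.99921

γ = 1 + K/(m₀c²) = 1 + 22720/938.3 = 25.21400
β = √(1 − 1/γ²) = 0.99921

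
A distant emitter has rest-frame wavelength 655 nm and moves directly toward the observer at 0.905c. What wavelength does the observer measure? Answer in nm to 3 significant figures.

λ_obs ≈ 146 nm

Relativistic Doppler: λ_obs = λ_src √((1−β)/(1+β))
= 655 × √(0.095000/1.9050) = 655 × 0.22331 = 146 nm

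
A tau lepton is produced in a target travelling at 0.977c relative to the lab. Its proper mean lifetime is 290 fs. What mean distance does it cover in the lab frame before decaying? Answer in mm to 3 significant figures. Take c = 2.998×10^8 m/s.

γ = 1/√(1 − 0.977²) = 4.6896
Dilated lifetime: Δt = γτ₀ = 4.6896 × 290 fs = 1360.0 fs
d = vΔt = 0.977c × 1360.0 fs = 2.9290×10^8 m/s × 1.3600×10^-12 s = 0.398 mm

d ≈ 0.398 mm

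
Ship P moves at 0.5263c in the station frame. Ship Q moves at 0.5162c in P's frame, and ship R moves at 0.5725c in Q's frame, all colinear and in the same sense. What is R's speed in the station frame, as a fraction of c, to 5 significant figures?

u ≈ 0.94757c

Compose boost 2: (0.5162 + 0.5263)/(1 + 0.5162×0.5263) = 1.0425/1.271676 = 0.8197842
Compose boost 3: (0.5725 + 0.8197842)/(1 + 0.5725×0.8197842) = 1.392284/1.469326 = 0.94757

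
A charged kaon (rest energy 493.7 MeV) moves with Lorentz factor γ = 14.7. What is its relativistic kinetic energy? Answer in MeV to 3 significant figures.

K ≈ 6760 MeV

γ = 14.7 (given)
K = (γ − 1)m₀c² = (14.7 − 1) × 493.7 MeV = 13.700 × 493.7 MeV = 6760 MeV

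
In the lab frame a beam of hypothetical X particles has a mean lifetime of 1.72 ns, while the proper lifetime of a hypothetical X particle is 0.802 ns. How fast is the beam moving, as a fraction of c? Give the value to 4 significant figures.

γ = Δt/τ₀ = 1.72/0.802 = 2.14464
β = √(1 − 1/γ²) = √(1 − 1/2.14464²) = 0.8846

β ≈ 0.8846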